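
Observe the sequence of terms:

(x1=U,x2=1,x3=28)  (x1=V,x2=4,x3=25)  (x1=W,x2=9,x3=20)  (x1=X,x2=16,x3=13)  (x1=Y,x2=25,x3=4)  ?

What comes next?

For the x1, letters move forward 1 place in the alphabet: U, V, W, X, Y → Z.
X2: 1, 4, 9, 16, 25 → 36 (perfect squares: 1², 2², 3², …).
X3: together with the x2 always sums to 29, so 28, 25, 20, 13, 4 → -7.
Putting it together: (x1=Z,x2=36,x3=-7).

(x1=Z,x2=36,x3=-7)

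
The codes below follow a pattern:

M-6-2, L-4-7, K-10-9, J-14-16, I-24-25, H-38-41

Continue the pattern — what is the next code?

Letter — letters move back 1 place in the alphabet: M, L, K, J, I, H → G.
Second component: 6, 4, 10, 14, 24, 38 → 62 (each term is the sum of the two before it).
Third component — each term is the sum of the two before it: 2, 7, 9, 16, 25, 41 → 66.
Combining the parts gives G-62-66.

G-62-66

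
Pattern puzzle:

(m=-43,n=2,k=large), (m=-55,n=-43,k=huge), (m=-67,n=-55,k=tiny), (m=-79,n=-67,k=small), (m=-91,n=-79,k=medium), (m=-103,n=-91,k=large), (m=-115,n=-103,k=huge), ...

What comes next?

(m=-127,n=-115,k=tiny)

M — −12 each step: -43, -55, -67, -79, -91, -103, -115 → -127.
N — always the previous value of the m: 2, -43, -55, -67, -79, -91, -103 → -115.
K: repeats large → huge → tiny → small → medium; large, huge, tiny, small, medium, large, huge → tiny.
Putting it together: (m=-127,n=-115,k=tiny).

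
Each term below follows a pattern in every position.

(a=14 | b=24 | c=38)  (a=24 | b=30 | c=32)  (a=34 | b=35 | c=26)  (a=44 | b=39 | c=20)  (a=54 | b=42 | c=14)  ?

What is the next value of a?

64

A: +10 each step; 14, 24, 34, 44, 54 → 64.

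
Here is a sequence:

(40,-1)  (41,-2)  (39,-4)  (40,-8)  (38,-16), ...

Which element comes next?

For the first component, alternating steps +1, −2, +1, −2, …: 40, 41, 39, 40, 38 → 39.
For the second component, ×2 each step: -1, -2, -4, -8, -16 → -32.
So the next element is (39,-32).

(39,-32)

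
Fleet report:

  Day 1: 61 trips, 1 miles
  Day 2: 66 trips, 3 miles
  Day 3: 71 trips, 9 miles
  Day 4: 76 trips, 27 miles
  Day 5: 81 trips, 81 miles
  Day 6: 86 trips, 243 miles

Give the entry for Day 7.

Trips: +5 each step; 61, 66, 71, 76, 81, 86 → 91.
For the miles, ×3 each step: 1, 3, 9, 27, 81, 243 → 729.
Putting it together: 91 trips, 729 miles.

91 trips, 729 miles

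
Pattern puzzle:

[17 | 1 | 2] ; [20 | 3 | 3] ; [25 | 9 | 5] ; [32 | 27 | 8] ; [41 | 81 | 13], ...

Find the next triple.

For the first value, differences are 3, 5, 7, … (increasing by 2 each time): 17, 20, 25, 32, 41 → 52.
Second value: 1, 3, 9, 27, 81 → 243 (×3 each step).
Third value: each term is the sum of the two before it, so 2, 3, 5, 8, 13 → 21.
Combining the parts gives [52 | 243 | 21].

[52 | 243 | 21]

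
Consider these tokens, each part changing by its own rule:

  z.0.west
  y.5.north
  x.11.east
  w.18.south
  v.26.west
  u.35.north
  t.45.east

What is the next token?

Letter goes z, y, x, w, v, u, t → s (letters move back 1 place in the alphabet).
For the second component, differences are 5, 6, 7, … (increasing by 1 each time): 0, 5, 11, 18, 26, 35, 45 → 56.
Direction: repeats west → north → east → south, so west, north, east, south, west, north, east → south.
Combining the parts gives s.56.south.

s.56.south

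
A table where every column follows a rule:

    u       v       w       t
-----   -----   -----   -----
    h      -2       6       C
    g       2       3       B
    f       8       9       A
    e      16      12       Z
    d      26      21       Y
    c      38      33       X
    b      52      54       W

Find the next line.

a  68  87  V

Column u goes h, g, f, e, d, c, b → a (letters move back 1 place in the alphabet).
Column v: differences are 4, 6, 8, … (increasing by 2 each time), so -2, 2, 8, 16, 26, 38, 52 → 68.
Column w: each term is the sum of the two before it, so 6, 3, 9, 12, 21, 33, 54 → 87.
Column t goes C, B, A, Z, Y, X, W → V (letters move back 1 place in the alphabet, wrapping A→Z).
Putting it together: a  68  87  V.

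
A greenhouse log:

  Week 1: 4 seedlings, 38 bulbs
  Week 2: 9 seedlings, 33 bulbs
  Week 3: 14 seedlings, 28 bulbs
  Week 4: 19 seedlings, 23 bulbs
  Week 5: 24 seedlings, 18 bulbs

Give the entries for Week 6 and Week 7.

Seedlings: 4, 9, 14, 19, 24 → 29 → 34 (+5 each step).
Bulbs goes 38, 33, 28, 23, 18 → 13 → 8 (together with the seedlings always sums to 42).
Putting the parts together: 29 seedlings, 13 bulbs and then 34 seedlings, 8 bulbs.

29 seedlings, 13 bulbs; 34 seedlings, 8 bulbs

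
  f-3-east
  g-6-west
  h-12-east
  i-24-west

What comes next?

j-48-east

Letter: letters move forward 1 place in the alphabet, so f, g, h, i → j.
Second component — ×2 each step: 3, 6, 12, 24 → 48.
Direction — alternates east ↔ west: east, west, east, west → east.
Combining the parts gives j-48-east.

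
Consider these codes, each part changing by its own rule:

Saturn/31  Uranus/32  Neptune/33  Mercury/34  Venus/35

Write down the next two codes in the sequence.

Earth/36, Mars/37

Planet goes Saturn, Uranus, Neptune, Mercury, Venus → Earth → Mars (runs through the planets Mercury→Neptune).
Second component: 31, 32, 33, 34, 35 → 36 → 37 (+1 each step).
So the next two codes are Earth/36 and Mars/37.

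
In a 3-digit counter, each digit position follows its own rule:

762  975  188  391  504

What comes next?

First digit: +2 each step, mod 10; 7, 9, 1, 3, 5 → 7.
Second digit: +1 each step, mod 10; 6, 7, 8, 9, 0 → 1.
Third digit: +3 each step, mod 10, so 2, 5, 8, 1, 4 → 7.
Putting it together: 717.

717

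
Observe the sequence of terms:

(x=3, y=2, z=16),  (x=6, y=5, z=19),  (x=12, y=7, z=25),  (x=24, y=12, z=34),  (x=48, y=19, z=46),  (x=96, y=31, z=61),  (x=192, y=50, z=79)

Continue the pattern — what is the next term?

X: ×2 each step; 3, 6, 12, 24, 48, 96, 192 → 384.
Y: each term is the sum of the two before it, so 2, 5, 7, 12, 19, 31, 50 → 81.
Z: differences are 3, 6, 9, … (increasing by 3 each time), so 16, 19, 25, 34, 46, 61, 79 → 100.
Combining the parts gives (x=384, y=81, z=100).

(x=384, y=81, z=100)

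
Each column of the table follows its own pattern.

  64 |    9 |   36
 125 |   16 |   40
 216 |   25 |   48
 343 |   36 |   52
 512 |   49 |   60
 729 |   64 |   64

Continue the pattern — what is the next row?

First component: perfect cubes: 4³, 5³, 6³, …, so 64, 125, 216, 343, 512, 729 → 1000.
Second component: perfect squares: 3², 4², 5², …; 9, 16, 25, 36, 49, 64 → 81.
Third component: alternating steps +4, +8, +4, +8, …, so 36, 40, 48, 52, 60, 64 → 72.
Putting it together: 1000  81  72.

1000  81  72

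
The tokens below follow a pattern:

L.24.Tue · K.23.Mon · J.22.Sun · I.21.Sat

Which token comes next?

H.20.Fri

Letter: letters move back 1 place in the alphabet; L, K, J, I → H.
Second component: −1 each step; 24, 23, 22, 21 → 20.
For the day, runs backward through the weekdays Mon→Sun: Tue, Mon, Sun, Sat → Fri.
Putting it together: H.20.Fri.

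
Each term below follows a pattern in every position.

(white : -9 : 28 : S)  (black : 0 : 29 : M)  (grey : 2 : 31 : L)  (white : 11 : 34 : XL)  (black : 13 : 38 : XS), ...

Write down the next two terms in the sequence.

Shade: repeats white → black → grey, so white, black, grey, white, black → grey → white.
Second component: -9, 0, 2, 11, 13 → 22 → 24 (alternating steps +9, +2, +9, +2, …).
Third component goes 28, 29, 31, 34, 38 → 43 → 49 (differences are 1, 2, 3, … (increasing by 1 each time)).
Size: runs through clothing sizes XS→XL; S, M, L, XL, XS → S → M.
Putting the parts together: (grey : 22 : 43 : S) and then (white : 24 : 49 : M).

(grey : 22 : 43 : S), (white : 24 : 49 : M)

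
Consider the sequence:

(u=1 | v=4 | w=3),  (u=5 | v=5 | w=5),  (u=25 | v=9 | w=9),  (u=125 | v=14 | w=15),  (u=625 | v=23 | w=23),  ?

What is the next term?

U: ×5 each step, so 1, 5, 25, 125, 625 → 3125.
V: 4, 5, 9, 14, 23 → 37 (each term is the sum of the two before it).
W: differences are 2, 4, 6, … (increasing by 2 each time); 3, 5, 9, 15, 23 → 33.
Putting it together: (u=3125 | v=37 | w=33).

(u=3125 | v=37 | w=33)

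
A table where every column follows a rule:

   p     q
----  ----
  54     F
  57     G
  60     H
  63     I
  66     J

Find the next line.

Column p — +3 each step: 54, 57, 60, 63, 66 → 69.
For the column q, letters move forward 1 place in the alphabet: F, G, H, I, J → K.
Putting it together: 69  K.

69  K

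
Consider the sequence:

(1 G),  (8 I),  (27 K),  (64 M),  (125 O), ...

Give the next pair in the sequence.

First entry — perfect cubes: 1³, 2³, 3³, …: 1, 8, 27, 64, 125 → 216.
Letter: letters move forward 2 places in the alphabet; G, I, K, M, O → Q.
So the next pair is (216 Q).

(216 Q)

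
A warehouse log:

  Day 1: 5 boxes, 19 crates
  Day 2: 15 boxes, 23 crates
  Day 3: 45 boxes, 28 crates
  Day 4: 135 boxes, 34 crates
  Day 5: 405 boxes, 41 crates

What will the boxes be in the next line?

1215

Boxes goes 5, 15, 45, 135, 405 → 1215 (×3 each step).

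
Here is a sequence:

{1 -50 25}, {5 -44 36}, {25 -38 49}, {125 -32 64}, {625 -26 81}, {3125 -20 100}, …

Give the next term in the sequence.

{15625 -14 121}

For the first value, ×5 each step: 1, 5, 25, 125, 625, 3125 → 15625.
For the second value, +6 each step: -50, -44, -38, -32, -26, -20 → -14.
For the third value, perfect squares: 5², 6², 7², …: 25, 36, 49, 64, 81, 100 → 121.
Combining the parts gives {15625 -14 121}.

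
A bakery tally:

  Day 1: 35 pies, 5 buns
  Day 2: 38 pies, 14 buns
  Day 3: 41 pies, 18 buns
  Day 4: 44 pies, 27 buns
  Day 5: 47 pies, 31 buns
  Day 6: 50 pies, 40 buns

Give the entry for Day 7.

Pies: +3 each step, so 35, 38, 41, 44, 47, 50 → 53.
Buns: 5, 14, 18, 27, 31, 40 → 44 (alternating steps +9, +4, +9, +4, …).
Combining the parts gives 53 pies, 44 buns.

53 pies, 44 buns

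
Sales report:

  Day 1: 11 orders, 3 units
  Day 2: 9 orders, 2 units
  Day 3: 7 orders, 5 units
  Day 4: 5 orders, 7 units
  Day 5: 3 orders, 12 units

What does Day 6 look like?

Orders — −2 each step: 11, 9, 7, 5, 3 → 1.
Units — each term is the sum of the two before it: 3, 2, 5, 7, 12 → 19.
So the next line is 1 orders, 19 units.

1 orders, 19 units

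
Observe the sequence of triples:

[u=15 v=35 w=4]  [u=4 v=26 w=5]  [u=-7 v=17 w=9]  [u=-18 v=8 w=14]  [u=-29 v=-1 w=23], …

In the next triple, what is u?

-40

U: −11 each step; 15, 4, -7, -18, -29 → -40.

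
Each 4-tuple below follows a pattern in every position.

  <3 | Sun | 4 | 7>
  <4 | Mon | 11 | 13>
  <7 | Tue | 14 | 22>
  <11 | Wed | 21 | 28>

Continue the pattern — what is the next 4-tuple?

First entry: each term is the sum of the two before it; 3, 4, 7, 11 → 18.
For the day, runs through the weekdays Mon→Sun: Sun, Mon, Tue, Wed → Thu.
For the third entry, alternating steps +7, +3, +7, +3, …: 4, 11, 14, 21 → 24.
For the fourth entry, alternating steps +6, +9, +6, +9, …: 7, 13, 22, 28 → 37.
So the next 4-tuple is <18 | Thu | 24 | 37>.

<18 | Thu | 24 | 37>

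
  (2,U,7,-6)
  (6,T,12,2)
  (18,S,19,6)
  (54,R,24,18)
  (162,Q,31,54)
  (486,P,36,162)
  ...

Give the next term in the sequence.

First slot goes 2, 6, 18, 54, 162, 486 → 1458 (×3 each step).
For the letter, letters move back 1 place in the alphabet: U, T, S, R, Q, P → O.
Third slot: 7, 12, 19, 24, 31, 36 → 43 (alternating steps +5, +7, +5, +7, …).
For the fourth slot, always the previous value of the first slot: -6, 2, 6, 18, 54, 162 → 486.
Putting it together: (1458,O,43,486).

(1458,O,43,486)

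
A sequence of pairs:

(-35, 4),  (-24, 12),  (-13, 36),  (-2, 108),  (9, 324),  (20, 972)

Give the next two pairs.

First value goes -35, -24, -13, -2, 9, 20 → 31 → 42 (+11 each step).
Second value: ×3 each step; 4, 12, 36, 108, 324, 972 → 2916 → 8748.
Putting the parts together: (31, 2916) and then (42, 8748).

(31, 2916), (42, 8748)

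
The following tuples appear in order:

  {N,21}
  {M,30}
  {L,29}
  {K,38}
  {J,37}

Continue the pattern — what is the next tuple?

Letter: letters move back 1 place in the alphabet, so N, M, L, K, J → I.
For the second part, alternating steps +9, −1, +9, −1, …: 21, 30, 29, 38, 37 → 46.
Putting it together: {I,46}.

{I,46}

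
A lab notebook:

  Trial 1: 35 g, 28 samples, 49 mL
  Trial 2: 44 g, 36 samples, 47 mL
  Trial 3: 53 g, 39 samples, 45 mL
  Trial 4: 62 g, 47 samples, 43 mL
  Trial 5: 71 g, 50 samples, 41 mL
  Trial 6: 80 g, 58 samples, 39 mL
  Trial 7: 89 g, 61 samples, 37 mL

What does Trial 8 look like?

G goes 35, 44, 53, 62, 71, 80, 89 → 98 (+9 each step).
For the samples, alternating steps +8, +3, +8, +3, …: 28, 36, 39, 47, 50, 58, 61 → 69.
ML: 49, 47, 45, 43, 41, 39, 37 → 35 (−2 each step).
So the next record is 98 g, 69 samples, 35 mL.

98 g, 69 samples, 35 mL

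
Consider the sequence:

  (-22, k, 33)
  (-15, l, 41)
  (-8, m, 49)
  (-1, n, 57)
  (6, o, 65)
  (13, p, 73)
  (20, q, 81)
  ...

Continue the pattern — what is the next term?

First component: +7 each step; -22, -15, -8, -1, 6, 13, 20 → 27.
Letter: letters move forward 1 place in the alphabet, so k, l, m, n, o, p, q → r.
Third component — +8 each step: 33, 41, 49, 57, 65, 73, 81 → 89.
So the next term is (27, r, 89).

(27, r, 89)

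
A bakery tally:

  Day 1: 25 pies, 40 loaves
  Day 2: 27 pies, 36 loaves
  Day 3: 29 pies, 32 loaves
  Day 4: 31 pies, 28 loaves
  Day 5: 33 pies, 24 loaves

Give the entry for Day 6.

35 pies, 20 loaves

Pies: +2 each step, so 25, 27, 29, 31, 33 → 35.
Loaves — −4 each step: 40, 36, 32, 28, 24 → 20.
Combining the parts gives 35 pies, 20 loaves.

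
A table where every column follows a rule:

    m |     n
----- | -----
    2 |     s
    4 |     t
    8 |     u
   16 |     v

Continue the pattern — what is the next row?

32  w

For the column m, ×2 each step: 2, 4, 8, 16 → 32.
Column n: s, t, u, v → w (letters move forward 1 place in the alphabet).
Putting it together: 32  w.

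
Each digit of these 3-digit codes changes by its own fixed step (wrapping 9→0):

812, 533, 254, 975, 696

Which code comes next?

317

First digit — −3 each step, mod 10: 8, 5, 2, 9, 6 → 3.
Second digit — +2 each step, mod 10: 1, 3, 5, 7, 9 → 1.
Third digit: 2, 3, 4, 5, 6 → 7 (+1 each step, mod 10).
Combining the parts gives 317.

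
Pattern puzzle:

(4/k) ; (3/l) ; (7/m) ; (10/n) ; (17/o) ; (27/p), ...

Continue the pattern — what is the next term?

First component: 4, 3, 7, 10, 17, 27 → 44 (each term is the sum of the two before it).
Letter: letters move forward 1 place in the alphabet, so k, l, m, n, o, p → q.
So the next term is (44/q).

(44/q)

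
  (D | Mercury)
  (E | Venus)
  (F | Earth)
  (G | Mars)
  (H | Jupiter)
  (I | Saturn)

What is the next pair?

(J | Uranus)

Letter — letters move forward 1 place in the alphabet: D, E, F, G, H, I → J.
Planet: Mercury, Venus, Earth, Mars, Jupiter, Saturn → Uranus (runs through the planets Mercury→Neptune).
Combining the parts gives (J | Uranus).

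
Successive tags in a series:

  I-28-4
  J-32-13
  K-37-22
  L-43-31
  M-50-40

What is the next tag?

Letter goes I, J, K, L, M → N (letters move forward 1 place in the alphabet).
Second component goes 28, 32, 37, 43, 50 → 58 (differences are 4, 5, 6, … (increasing by 1 each time)).
Third component: 4, 13, 22, 31, 40 → 49 (+9 each step).
Combining the parts gives N-58-49.

N-58-49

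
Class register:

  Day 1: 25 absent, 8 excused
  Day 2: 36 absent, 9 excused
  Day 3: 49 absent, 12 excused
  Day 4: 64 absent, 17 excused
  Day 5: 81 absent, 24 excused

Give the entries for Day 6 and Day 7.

Absent — perfect squares: 5², 6², 7², …: 25, 36, 49, 64, 81 → 100 → 121.
Excused: differences are 1, 3, 5, … (increasing by 2 each time), so 8, 9, 12, 17, 24 → 33 → 44.
So the next two lines are 100 absent, 33 excused and 121 absent, 44 excused.

100 absent, 33 excused; 121 absent, 44 excused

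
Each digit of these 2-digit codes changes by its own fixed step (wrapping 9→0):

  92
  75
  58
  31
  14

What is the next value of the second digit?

7

Second digit — +3 each step, mod 10: 2, 5, 8, 1, 4 → 7.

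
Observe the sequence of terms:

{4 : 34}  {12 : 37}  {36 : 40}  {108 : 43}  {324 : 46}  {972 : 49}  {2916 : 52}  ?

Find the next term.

{8748 : 55}

First coordinate goes 4, 12, 36, 108, 324, 972, 2916 → 8748 (×3 each step).
Second coordinate goes 34, 37, 40, 43, 46, 49, 52 → 55 (+3 each step).
Putting it together: {8748 : 55}.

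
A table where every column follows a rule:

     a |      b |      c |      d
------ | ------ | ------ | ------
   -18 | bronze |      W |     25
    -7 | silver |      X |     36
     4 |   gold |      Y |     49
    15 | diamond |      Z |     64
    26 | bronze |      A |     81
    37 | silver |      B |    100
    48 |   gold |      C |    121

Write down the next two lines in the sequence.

59  diamond  D  144; 70  bronze  E  169

For the column a, +11 each step: -18, -7, 4, 15, 26, 37, 48 → 59 → 70.
Column b — repeats bronze → silver → gold → diamond: bronze, silver, gold, diamond, bronze, silver, gold → diamond → bronze.
Column c — letters move forward 1 place in the alphabet, wrapping Z→A: W, X, Y, Z, A, B, C → D → E.
Column d: perfect squares: 5², 6², 7², …; 25, 36, 49, 64, 81, 100, 121 → 144 → 169.
Putting the parts together: 59  diamond  D  144 and then 70  bronze  E  169.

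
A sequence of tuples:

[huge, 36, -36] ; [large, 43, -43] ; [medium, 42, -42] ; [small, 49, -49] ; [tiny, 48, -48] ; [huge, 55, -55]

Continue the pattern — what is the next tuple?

Size: repeats huge → large → medium → small → tiny, so huge, large, medium, small, tiny, huge → large.
Second value: alternating steps +7, −1, +7, −1, …, so 36, 43, 42, 49, 48, 55 → 54.
Third value: -36, -43, -42, -49, -48, -55 → -54 (always the negative of the second value).
Putting it together: [large, 54, -54].

[large, 54, -54]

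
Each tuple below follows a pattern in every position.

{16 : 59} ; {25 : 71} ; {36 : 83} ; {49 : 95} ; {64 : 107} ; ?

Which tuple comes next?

{81 : 119}

For the first part, perfect squares: 4², 5², 6², …: 16, 25, 36, 49, 64 → 81.
Second part: +12 each step, so 59, 71, 83, 95, 107 → 119.
Combining the parts gives {81 : 119}.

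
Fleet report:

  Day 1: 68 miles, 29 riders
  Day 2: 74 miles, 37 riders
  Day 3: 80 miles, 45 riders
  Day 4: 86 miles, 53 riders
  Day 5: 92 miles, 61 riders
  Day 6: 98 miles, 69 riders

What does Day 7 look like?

104 miles, 77 riders

Miles: 68, 74, 80, 86, 92, 98 → 104 (+6 each step).
Riders: +8 each step; 29, 37, 45, 53, 61, 69 → 77.
So the next line is 104 miles, 77 riders.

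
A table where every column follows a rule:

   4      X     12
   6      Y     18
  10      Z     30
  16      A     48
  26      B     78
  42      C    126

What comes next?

First component goes 4, 6, 10, 16, 26, 42 → 68 (each term is the sum of the two before it).
Letter — letters move forward 1 place in the alphabet, wrapping Z→A: X, Y, Z, A, B, C → D.
Third component: 12, 18, 30, 48, 78, 126 → 204 (always 3 × the first component).
Putting it together: 68  D  204.

68  D  204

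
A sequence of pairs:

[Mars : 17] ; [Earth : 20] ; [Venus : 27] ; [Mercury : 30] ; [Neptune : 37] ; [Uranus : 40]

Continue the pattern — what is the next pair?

[Saturn : 47]

For the planet, runs backward through the planets Mercury→Neptune: Mars, Earth, Venus, Mercury, Neptune, Uranus → Saturn.
Second entry: alternating steps +3, +7, +3, +7, …, so 17, 20, 27, 30, 37, 40 → 47.
So the next pair is [Saturn : 47].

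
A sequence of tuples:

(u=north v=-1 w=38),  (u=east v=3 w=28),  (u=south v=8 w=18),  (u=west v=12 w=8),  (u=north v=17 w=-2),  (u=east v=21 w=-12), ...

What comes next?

(u=south v=26 w=-22)

U goes north, east, south, west, north, east → south (repeats north → east → south → west).
V goes -1, 3, 8, 12, 17, 21 → 26 (alternating steps +4, +5, +4, +5, …).
For the w, −10 each step: 38, 28, 18, 8, -2, -12 → -22.
So the next tuple is (u=south v=26 w=-22).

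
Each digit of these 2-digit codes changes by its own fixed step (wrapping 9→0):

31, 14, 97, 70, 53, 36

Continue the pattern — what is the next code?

First digit: 3, 1, 9, 7, 5, 3 → 1 (−2 each step, mod 10).
Second digit — +3 each step, mod 10: 1, 4, 7, 0, 3, 6 → 9.
Putting it together: 19.

19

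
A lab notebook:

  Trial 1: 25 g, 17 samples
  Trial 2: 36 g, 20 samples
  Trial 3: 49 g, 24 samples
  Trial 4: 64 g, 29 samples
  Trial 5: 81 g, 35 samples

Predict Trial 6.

100 g, 42 samples

G: perfect squares: 5², 6², 7², …, so 25, 36, 49, 64, 81 → 100.
Samples: differences are 3, 4, 5, … (increasing by 1 each time); 17, 20, 24, 29, 35 → 42.
Putting it together: 100 g, 42 samples.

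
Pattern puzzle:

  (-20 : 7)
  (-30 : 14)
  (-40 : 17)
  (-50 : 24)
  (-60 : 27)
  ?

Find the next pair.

(-70 : 34)

First coordinate — −10 each step: -20, -30, -40, -50, -60 → -70.
Second coordinate goes 7, 14, 17, 24, 27 → 34 (alternating steps +7, +3, +7, +3, …).
Combining the parts gives (-70 : 34).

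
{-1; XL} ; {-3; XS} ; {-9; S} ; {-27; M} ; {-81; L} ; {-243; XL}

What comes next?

First part: ×3 each step, so -1, -3, -9, -27, -81, -243 → -729.
Size goes XL, XS, S, M, L, XL → XS (repeats XL → XS → S → M → L).
Combining the parts gives {-729; XS}.

{-729; XS}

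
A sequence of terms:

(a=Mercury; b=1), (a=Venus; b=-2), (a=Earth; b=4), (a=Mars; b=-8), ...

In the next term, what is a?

A: runs through the planets Mercury→Neptune, so Mercury, Venus, Earth, Mars → Jupiter.

Jupiter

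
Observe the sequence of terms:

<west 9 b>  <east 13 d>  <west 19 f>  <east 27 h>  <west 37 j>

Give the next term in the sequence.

<east 49 l>

Direction: alternates west ↔ east, so west, east, west, east, west → east.
Second value: 9, 13, 19, 27, 37 → 49 (differences are 4, 6, 8, … (increasing by 2 each time)).
Letter: b, d, f, h, j → l (letters move forward 2 places in the alphabet).
So the next term is <east 49 l>.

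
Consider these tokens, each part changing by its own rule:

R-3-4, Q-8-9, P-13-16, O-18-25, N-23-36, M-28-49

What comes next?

For the letter, letters move back 1 place in the alphabet: R, Q, P, O, N, M → L.
For the second component, +5 each step: 3, 8, 13, 18, 23, 28 → 33.
Third component — perfect squares: 2², 3², 4², …: 4, 9, 16, 25, 36, 49 → 64.
Putting it together: L-33-64.

L-33-64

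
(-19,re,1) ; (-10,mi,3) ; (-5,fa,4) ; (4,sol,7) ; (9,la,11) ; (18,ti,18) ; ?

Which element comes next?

(23,do,29)

First coordinate: alternating steps +9, +5, +9, +5, …; -19, -10, -5, 4, 9, 18 → 23.
Note: runs through the solfège scale do→ti, so re, mi, fa, sol, la, ti → do.
Third coordinate — each term is the sum of the two before it: 1, 3, 4, 7, 11, 18 → 29.
Combining the parts gives (23,do,29).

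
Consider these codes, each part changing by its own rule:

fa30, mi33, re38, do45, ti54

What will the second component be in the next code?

65

Note: fa, mi, re, do, ti → la (runs backward through the solfège scale do→ti).
Second component goes 30, 33, 38, 45, 54 → 65 (differences are 3, 5, 7, … (increasing by 2 each time)).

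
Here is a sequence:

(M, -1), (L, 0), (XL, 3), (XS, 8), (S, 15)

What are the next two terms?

Size goes M, L, XL, XS, S → M → L (runs through clothing sizes XS→XL).
Second value: differences are 1, 3, 5, … (increasing by 2 each time), so -1, 0, 3, 8, 15 → 24 → 35.
So the next two terms are (M, 24) and (L, 35).

(M, 24), (L, 35)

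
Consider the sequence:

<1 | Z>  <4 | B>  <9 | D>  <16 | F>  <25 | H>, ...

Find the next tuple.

First coordinate: perfect squares: 1², 2², 3², …, so 1, 4, 9, 16, 25 → 36.
Letter: letters move forward 2 places in the alphabet, wrapping Z→A, so Z, B, D, F, H → J.
Putting it together: <36 | J>.

<36 | J>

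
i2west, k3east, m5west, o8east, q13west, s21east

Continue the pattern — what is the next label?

Letter — letters move forward 2 places in the alphabet: i, k, m, o, q, s → u.
Second component — each term is the sum of the two before it: 2, 3, 5, 8, 13, 21 → 34.
For the direction, alternates west ↔ east: west, east, west, east, west, east → west.
So the next label is u34west.

u34west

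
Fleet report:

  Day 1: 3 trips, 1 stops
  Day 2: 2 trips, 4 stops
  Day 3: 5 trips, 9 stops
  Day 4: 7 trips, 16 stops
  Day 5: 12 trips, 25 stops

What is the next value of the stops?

36

Trips — each term is the sum of the two before it: 3, 2, 5, 7, 12 → 19.
Stops: perfect squares: 1², 2², 3², …; 1, 4, 9, 16, 25 → 36.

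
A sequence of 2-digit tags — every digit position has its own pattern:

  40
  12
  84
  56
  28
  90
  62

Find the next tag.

34

First digit: −3 each step, mod 10; 4, 1, 8, 5, 2, 9, 6 → 3.
Second digit: +2 each step, mod 10; 0, 2, 4, 6, 8, 0, 2 → 4.
So the next tag is 34.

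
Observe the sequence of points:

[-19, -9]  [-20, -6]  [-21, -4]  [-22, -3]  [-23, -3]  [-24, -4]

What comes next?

[-25, -6]

First entry: −1 each step, so -19, -20, -21, -22, -23, -24 → -25.
Second entry: differences are 3, 2, 1, … (decreasing by 1 each time), so -9, -6, -4, -3, -3, -4 → -6.
Combining the parts gives [-25, -6].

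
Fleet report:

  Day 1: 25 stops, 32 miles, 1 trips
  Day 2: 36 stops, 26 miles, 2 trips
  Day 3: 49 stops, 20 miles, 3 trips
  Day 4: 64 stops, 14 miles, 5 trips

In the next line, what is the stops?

Stops goes 25, 36, 49, 64 → 81 (perfect squares: 5², 6², 7², …).
Miles: −6 each step; 32, 26, 20, 14 → 8.
Trips — each term is the sum of the two before it: 1, 2, 3, 5 → 8.

81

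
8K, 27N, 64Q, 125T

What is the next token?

216W

First component: 8, 27, 64, 125 → 216 (perfect cubes: 2³, 3³, 4³, …).
Letter goes K, N, Q, T → W (letters move forward 3 places in the alphabet).
Combining the parts gives 216W.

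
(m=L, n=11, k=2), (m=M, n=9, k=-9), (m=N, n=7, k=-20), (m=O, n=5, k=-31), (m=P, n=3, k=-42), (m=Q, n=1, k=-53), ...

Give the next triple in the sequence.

(m=R, n=-1, k=-64)

M — letters move forward 1 place in the alphabet: L, M, N, O, P, Q → R.
N goes 11, 9, 7, 5, 3, 1 → -1 (−2 each step).
K goes 2, -9, -20, -31, -42, -53 → -64 (−11 each step).
So the next triple is (m=R, n=-1, k=-64).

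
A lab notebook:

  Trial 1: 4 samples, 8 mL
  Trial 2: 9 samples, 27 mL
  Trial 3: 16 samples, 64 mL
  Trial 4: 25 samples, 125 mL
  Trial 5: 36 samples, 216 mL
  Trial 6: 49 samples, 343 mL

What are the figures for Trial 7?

For the samples, perfect squares: 2², 3², 4², …: 4, 9, 16, 25, 36, 49 → 64.
For the mL, perfect cubes: 2³, 3³, 4³, …: 8, 27, 64, 125, 216, 343 → 512.
Putting it together: 64 samples, 512 mL.

64 samples, 512 mL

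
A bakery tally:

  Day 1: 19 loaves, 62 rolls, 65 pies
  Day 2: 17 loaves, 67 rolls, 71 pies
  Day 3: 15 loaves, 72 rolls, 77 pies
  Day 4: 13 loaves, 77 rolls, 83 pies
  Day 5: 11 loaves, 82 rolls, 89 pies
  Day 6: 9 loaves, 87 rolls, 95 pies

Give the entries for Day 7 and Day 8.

Loaves: −2 each step; 19, 17, 15, 13, 11, 9 → 7 → 5.
Rolls: 62, 67, 72, 77, 82, 87 → 92 → 97 (+5 each step).
Pies: +6 each step, so 65, 71, 77, 83, 89, 95 → 101 → 107.
Putting the parts together: 7 loaves, 92 rolls, 101 pies and then 5 loaves, 97 rolls, 107 pies.

7 loaves, 92 rolls, 101 pies; 5 loaves, 97 rolls, 107 pies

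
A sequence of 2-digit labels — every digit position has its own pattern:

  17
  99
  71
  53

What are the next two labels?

First digit: −2 each step, mod 10, so 1, 9, 7, 5 → 3 → 1.
Second digit: +2 each step, mod 10; 7, 9, 1, 3 → 5 → 7.
Putting the parts together: 35 and then 17.

35 then 17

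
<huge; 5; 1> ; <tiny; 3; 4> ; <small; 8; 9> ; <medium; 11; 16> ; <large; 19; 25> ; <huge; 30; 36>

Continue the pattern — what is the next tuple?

Size: repeats huge → tiny → small → medium → large; huge, tiny, small, medium, large, huge → tiny.
Second slot: each term is the sum of the two before it, so 5, 3, 8, 11, 19, 30 → 49.
Third slot goes 1, 4, 9, 16, 25, 36 → 49 (perfect squares: 1², 2², 3², …).
Putting it together: <tiny; 49; 49>.

<tiny; 49; 49>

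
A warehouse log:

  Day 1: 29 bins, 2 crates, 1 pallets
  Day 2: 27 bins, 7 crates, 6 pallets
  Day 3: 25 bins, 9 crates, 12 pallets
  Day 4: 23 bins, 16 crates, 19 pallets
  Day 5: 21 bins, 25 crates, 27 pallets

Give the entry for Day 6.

Bins: −2 each step, so 29, 27, 25, 23, 21 → 19.
Crates — each term is the sum of the two before it: 2, 7, 9, 16, 25 → 41.
For the pallets, differences are 5, 6, 7, … (increasing by 1 each time): 1, 6, 12, 19, 27 → 36.
Combining the parts gives 19 bins, 41 crates, 36 pallets.

19 bins, 41 crates, 36 pallets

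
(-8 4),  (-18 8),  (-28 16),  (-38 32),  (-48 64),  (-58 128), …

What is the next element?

(-68 256)

First entry: −10 each step, so -8, -18, -28, -38, -48, -58 → -68.
Second entry: 4, 8, 16, 32, 64, 128 → 256 (×2 each step).
So the next element is (-68 256).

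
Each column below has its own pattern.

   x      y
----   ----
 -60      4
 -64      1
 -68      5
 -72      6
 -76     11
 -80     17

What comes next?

-84  28

Column x: −4 each step; -60, -64, -68, -72, -76, -80 → -84.
For the column y, each term is the sum of the two before it: 4, 1, 5, 6, 11, 17 → 28.
Combining the parts gives -84  28.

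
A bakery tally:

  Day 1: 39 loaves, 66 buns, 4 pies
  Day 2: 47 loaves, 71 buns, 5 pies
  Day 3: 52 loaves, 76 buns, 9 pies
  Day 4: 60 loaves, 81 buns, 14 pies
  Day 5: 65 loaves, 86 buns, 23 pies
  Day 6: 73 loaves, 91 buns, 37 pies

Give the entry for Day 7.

78 loaves, 96 buns, 60 pies

For the loaves, alternating steps +8, +5, +8, +5, …: 39, 47, 52, 60, 65, 73 → 78.
Buns goes 66, 71, 76, 81, 86, 91 → 96 (+5 each step).
Pies: each term is the sum of the two before it, so 4, 5, 9, 14, 23, 37 → 60.
So the next row is 78 loaves, 96 buns, 60 pies.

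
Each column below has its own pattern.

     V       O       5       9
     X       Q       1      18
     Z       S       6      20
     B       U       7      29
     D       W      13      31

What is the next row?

First letter: letters move forward 2 places in the alphabet, wrapping Z→A, so V, X, Z, B, D → F.
Second letter goes O, Q, S, U, W → Y (letters move forward 2 places in the alphabet).
Third component: each term is the sum of the two before it, so 5, 1, 6, 7, 13 → 20.
Fourth component goes 9, 18, 20, 29, 31 → 40 (alternating steps +9, +2, +9, +2, …).
Putting it together: F  Y  20  40.

F  Y  20  40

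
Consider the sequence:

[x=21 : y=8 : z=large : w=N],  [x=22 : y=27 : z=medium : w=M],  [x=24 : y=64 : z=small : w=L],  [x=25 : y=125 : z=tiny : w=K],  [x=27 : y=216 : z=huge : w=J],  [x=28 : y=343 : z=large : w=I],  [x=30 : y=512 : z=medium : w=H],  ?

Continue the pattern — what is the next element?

X: 21, 22, 24, 25, 27, 28, 30 → 31 (alternating steps +1, +2, +1, +2, …).
For the y, perfect cubes: 2³, 3³, 4³, …: 8, 27, 64, 125, 216, 343, 512 → 729.
For the z, repeats large → medium → small → tiny → huge: large, medium, small, tiny, huge, large, medium → small.
For the w, letters move back 1 place in the alphabet: N, M, L, K, J, I, H → G.
Combining the parts gives [x=31 : y=729 : z=small : w=G].

[x=31 : y=729 : z=small : w=G]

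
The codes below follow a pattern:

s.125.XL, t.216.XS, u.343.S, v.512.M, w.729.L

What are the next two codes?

x.1000.XL, y.1331.XS

Letter: letters move forward 1 place in the alphabet; s, t, u, v, w → x → y.
Second component: 125, 216, 343, 512, 729 → 1000 → 1331 (perfect cubes: 5³, 6³, 7³, …).
Size: XL, XS, S, M, L → XL → XS (runs through clothing sizes XS→XL).
Putting the parts together: x.1000.XL and then y.1331.XS.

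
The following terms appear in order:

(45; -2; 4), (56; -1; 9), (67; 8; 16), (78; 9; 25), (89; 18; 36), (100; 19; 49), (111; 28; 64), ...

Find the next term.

(122; 29; 81)

First component goes 45, 56, 67, 78, 89, 100, 111 → 122 (+11 each step).
Second component: alternating steps +1, +9, +1, +9, …; -2, -1, 8, 9, 18, 19, 28 → 29.
Third component goes 4, 9, 16, 25, 36, 49, 64 → 81 (perfect squares: 2², 3², 4², …).
Putting it together: (122; 29; 81).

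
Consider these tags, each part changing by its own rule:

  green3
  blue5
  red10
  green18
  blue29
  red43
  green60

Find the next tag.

blue80

Colour: repeats green → blue → red, so green, blue, red, green, blue, red, green → blue.
Second component goes 3, 5, 10, 18, 29, 43, 60 → 80 (differences are 2, 5, 8, … (increasing by 3 each time)).
Combining the parts gives blue80.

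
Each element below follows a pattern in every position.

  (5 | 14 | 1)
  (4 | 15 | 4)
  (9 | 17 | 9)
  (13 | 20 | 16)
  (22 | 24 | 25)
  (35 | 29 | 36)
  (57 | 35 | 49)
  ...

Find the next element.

First coordinate goes 5, 4, 9, 13, 22, 35, 57 → 92 (each term is the sum of the two before it).
Second coordinate — differences are 1, 2, 3, … (increasing by 1 each time): 14, 15, 17, 20, 24, 29, 35 → 42.
Third coordinate: perfect squares: 1², 2², 3², …, so 1, 4, 9, 16, 25, 36, 49 → 64.
Combining the parts gives (92 | 42 | 64).

(92 | 42 | 64)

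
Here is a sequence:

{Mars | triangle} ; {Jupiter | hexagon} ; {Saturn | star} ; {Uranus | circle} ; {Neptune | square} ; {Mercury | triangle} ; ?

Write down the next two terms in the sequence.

{Venus | hexagon}, {Earth | star}

Planet: runs through the planets Mercury→Neptune, so Mars, Jupiter, Saturn, Uranus, Neptune, Mercury → Venus → Earth.
Shape: triangle, hexagon, star, circle, square, triangle → hexagon → star (repeats triangle → hexagon → star → circle → square).
So the next two terms are {Venus | hexagon} and {Earth | star}.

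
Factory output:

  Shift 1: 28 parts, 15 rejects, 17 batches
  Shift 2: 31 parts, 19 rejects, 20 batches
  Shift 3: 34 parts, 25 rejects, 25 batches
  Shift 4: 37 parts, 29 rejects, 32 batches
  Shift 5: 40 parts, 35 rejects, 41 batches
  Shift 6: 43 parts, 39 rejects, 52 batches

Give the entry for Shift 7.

Parts — +3 each step: 28, 31, 34, 37, 40, 43 → 46.
Rejects goes 15, 19, 25, 29, 35, 39 → 45 (alternating steps +4, +6, +4, +6, …).
Batches: 17, 20, 25, 32, 41, 52 → 65 (differences are 3, 5, 7, … (increasing by 2 each time)).
Combining the parts gives 46 parts, 45 rejects, 65 batches.

46 parts, 45 rejects, 65 batches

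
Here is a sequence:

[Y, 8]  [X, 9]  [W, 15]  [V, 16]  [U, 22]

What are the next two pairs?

[T, 23], [S, 29]

Letter: letters move back 1 place in the alphabet; Y, X, W, V, U → T → S.
Second entry: alternating steps +1, +6, +1, +6, …; 8, 9, 15, 16, 22 → 23 → 29.
Putting the parts together: [T, 23] and then [S, 29].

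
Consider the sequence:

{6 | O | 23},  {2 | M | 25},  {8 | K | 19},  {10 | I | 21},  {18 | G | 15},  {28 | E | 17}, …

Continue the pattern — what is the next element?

{46 | C | 11}

First slot — each term is the sum of the two before it: 6, 2, 8, 10, 18, 28 → 46.
Letter: O, M, K, I, G, E → C (letters move back 2 places in the alphabet).
Third slot goes 23, 25, 19, 21, 15, 17 → 11 (alternating steps +2, −6, +2, −6, …).
Combining the parts gives {46 | C | 11}.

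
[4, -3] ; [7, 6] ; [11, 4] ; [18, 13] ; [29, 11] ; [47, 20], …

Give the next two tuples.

First slot: each term is the sum of the two before it; 4, 7, 11, 18, 29, 47 → 76 → 123.
Second slot — alternating steps +9, −2, +9, −2, …: -3, 6, 4, 13, 11, 20 → 18 → 27.
Putting the parts together: [76, 18] and then [123, 27].

[76, 18], [123, 27]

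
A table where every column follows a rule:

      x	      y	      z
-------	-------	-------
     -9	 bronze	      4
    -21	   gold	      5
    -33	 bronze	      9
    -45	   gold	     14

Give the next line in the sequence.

-57  bronze  23

Column x goes -9, -21, -33, -45 → -57 (−12 each step).
Column y: alternates bronze ↔ gold; bronze, gold, bronze, gold → bronze.
Column z: each term is the sum of the two before it, so 4, 5, 9, 14 → 23.
So the next line is -57  bronze  23.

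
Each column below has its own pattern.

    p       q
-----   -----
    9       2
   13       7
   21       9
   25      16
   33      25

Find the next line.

Column p — alternating steps +4, +8, +4, +8, …: 9, 13, 21, 25, 33 → 37.
Column q: 2, 7, 9, 16, 25 → 41 (each term is the sum of the two before it).
Putting it together: 37  41.

37  41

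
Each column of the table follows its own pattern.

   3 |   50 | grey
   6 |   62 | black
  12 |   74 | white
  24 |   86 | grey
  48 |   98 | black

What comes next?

First component: 3, 6, 12, 24, 48 → 96 (×2 each step).
Second component: 50, 62, 74, 86, 98 → 110 (+12 each step).
Shade: repeats grey → black → white, so grey, black, white, grey, black → white.
So the next row is 96  110  white.

96  110  white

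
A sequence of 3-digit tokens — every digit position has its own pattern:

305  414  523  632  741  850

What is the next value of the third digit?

9

First digit goes 3, 4, 5, 6, 7, 8 → 9 (+1 each step, mod 10).
Second digit — +1 each step, mod 10: 0, 1, 2, 3, 4, 5 → 6.
Third digit: −1 each step, mod 10, so 5, 4, 3, 2, 1, 0 → 9.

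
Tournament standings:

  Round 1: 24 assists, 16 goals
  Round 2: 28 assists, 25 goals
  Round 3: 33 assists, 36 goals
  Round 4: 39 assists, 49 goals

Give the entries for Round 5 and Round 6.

46 assists, 64 goals; 54 assists, 81 goals

Assists: 24, 28, 33, 39 → 46 → 54 (differences are 4, 5, 6, … (increasing by 1 each time)).
For the goals, perfect squares: 4², 5², 6², …: 16, 25, 36, 49 → 64 → 81.
So the next two records are 46 assists, 64 goals and 54 assists, 81 goals.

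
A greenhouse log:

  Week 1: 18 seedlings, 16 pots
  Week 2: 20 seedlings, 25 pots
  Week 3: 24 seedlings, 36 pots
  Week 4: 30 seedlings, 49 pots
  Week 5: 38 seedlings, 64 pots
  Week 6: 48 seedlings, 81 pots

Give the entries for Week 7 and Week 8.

Seedlings — differences are 2, 4, 6, … (increasing by 2 each time): 18, 20, 24, 30, 38, 48 → 60 → 74.
Pots: perfect squares: 4², 5², 6², …; 16, 25, 36, 49, 64, 81 → 100 → 121.
Putting the parts together: 60 seedlings, 100 pots and then 74 seedlings, 121 pots.

60 seedlings, 100 pots; 74 seedlings, 121 pots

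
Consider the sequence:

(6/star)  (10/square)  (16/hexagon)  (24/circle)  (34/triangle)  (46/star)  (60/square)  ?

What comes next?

(76/hexagon)

First component: differences are 4, 6, 8, … (increasing by 2 each time); 6, 10, 16, 24, 34, 46, 60 → 76.
Shape — repeats star → square → hexagon → circle → triangle: star, square, hexagon, circle, triangle, star, square → hexagon.
Putting it together: (76/hexagon).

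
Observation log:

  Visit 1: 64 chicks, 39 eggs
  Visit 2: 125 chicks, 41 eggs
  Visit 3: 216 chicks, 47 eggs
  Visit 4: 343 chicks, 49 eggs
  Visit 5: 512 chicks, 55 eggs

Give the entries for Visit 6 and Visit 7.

For the chicks, perfect cubes: 4³, 5³, 6³, …: 64, 125, 216, 343, 512 → 729 → 1000.
Eggs — alternating steps +2, +6, +2, +6, …: 39, 41, 47, 49, 55 → 57 → 63.
Putting the parts together: 729 chicks, 57 eggs and then 1000 chicks, 63 eggs.

729 chicks, 57 eggs; 1000 chicks, 63 eggs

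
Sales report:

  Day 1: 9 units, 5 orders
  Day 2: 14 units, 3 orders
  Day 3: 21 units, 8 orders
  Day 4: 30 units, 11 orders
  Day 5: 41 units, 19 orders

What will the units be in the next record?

54

For the units, differences are 5, 7, 9, … (increasing by 2 each time): 9, 14, 21, 30, 41 → 54.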